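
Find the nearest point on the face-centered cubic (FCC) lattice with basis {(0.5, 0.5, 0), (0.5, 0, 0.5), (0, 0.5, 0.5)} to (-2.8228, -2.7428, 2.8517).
(-3, -3, 3)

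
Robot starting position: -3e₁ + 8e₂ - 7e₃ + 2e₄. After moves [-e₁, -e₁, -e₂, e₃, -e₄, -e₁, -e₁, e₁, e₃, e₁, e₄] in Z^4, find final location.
(-5, 7, -5, 2)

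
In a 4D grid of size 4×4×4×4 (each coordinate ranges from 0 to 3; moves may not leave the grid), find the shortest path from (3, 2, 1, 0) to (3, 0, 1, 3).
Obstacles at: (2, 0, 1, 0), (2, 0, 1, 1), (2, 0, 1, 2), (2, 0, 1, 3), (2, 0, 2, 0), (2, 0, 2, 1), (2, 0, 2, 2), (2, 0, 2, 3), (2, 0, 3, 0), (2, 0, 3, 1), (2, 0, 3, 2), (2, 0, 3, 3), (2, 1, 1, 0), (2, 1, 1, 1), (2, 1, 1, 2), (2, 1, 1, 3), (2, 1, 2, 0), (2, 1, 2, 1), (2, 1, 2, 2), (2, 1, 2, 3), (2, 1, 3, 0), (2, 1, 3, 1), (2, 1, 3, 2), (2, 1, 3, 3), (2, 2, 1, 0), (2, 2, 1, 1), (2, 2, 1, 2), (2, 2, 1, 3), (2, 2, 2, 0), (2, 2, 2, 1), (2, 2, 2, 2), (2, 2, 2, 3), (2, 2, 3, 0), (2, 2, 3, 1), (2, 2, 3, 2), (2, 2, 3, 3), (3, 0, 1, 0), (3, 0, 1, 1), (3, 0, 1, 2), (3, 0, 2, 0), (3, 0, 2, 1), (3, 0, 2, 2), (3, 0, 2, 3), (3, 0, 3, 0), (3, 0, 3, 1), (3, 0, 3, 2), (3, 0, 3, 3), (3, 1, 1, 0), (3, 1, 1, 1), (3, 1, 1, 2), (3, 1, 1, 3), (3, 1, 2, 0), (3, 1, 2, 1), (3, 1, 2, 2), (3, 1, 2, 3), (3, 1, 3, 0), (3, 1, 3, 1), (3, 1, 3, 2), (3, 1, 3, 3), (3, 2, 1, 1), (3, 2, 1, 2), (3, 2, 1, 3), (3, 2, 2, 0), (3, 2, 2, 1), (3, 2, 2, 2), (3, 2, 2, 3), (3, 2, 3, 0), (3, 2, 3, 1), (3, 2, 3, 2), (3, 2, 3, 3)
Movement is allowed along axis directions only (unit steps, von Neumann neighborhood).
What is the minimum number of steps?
7
(one shortest path: (3, 2, 1, 0) → (3, 2, 0, 0) → (3, 1, 0, 0) → (3, 0, 0, 0) → (3, 0, 0, 1) → (3, 0, 0, 2) → (3, 0, 0, 3) → (3, 0, 1, 3))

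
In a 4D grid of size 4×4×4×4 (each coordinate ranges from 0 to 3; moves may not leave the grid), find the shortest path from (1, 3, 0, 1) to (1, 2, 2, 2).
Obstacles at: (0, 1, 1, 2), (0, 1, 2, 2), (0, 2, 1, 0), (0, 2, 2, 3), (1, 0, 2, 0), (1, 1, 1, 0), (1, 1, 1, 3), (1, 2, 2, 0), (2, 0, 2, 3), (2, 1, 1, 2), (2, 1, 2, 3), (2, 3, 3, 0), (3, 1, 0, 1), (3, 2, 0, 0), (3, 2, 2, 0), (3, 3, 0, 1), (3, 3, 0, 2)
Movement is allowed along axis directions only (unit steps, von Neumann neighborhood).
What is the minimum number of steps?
4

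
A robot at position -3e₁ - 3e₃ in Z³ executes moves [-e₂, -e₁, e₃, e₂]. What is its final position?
(-4, 0, -2)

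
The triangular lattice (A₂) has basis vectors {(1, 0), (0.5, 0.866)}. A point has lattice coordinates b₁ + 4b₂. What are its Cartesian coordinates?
(3, 3.464)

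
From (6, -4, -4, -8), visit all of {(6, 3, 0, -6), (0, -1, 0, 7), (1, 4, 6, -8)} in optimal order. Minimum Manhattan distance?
54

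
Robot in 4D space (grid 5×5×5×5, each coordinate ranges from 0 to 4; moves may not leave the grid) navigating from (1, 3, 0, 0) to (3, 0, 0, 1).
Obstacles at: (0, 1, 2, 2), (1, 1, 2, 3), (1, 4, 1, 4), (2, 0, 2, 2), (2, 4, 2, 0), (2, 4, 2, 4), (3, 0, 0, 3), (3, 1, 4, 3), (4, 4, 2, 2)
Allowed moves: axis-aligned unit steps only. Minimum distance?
6
(one shortest path: (1, 3, 0, 0) → (2, 3, 0, 0) → (3, 3, 0, 0) → (3, 2, 0, 0) → (3, 1, 0, 0) → (3, 0, 0, 0) → (3, 0, 0, 1))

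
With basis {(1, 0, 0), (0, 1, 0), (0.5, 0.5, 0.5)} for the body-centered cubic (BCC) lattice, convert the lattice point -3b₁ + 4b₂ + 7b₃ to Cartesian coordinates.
(0.5, 7.5, 3.5)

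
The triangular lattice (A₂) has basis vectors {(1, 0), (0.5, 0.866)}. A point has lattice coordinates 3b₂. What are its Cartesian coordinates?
(1.5, 2.598)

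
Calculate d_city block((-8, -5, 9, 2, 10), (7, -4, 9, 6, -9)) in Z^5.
39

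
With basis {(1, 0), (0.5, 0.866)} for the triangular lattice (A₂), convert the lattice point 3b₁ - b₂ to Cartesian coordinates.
(2.5, -0.866)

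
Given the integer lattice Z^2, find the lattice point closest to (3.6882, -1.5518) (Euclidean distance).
(4, -2)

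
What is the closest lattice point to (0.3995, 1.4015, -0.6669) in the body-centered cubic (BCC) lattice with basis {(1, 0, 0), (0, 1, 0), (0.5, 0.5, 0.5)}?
(0.5, 1.5, -0.5)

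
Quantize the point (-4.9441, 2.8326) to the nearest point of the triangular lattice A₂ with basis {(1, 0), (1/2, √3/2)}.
(-4.5, 2.598)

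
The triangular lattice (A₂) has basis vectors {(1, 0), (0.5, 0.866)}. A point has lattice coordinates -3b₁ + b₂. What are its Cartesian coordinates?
(-2.5, 0.866)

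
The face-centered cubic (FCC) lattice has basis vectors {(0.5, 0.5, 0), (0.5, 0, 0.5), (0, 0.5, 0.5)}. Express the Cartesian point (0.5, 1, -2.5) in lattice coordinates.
4b₁ - 3b₂ - 2b₃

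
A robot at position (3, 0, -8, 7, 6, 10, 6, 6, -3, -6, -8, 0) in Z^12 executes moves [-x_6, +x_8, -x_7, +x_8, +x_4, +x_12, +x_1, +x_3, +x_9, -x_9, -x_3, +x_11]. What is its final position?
(4, 0, -8, 8, 6, 9, 5, 8, -3, -6, -7, 1)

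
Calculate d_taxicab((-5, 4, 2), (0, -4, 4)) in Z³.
15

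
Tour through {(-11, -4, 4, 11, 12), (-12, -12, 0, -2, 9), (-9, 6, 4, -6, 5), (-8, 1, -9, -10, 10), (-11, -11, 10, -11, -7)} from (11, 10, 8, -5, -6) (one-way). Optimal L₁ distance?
178
(one optimal route: (11, 10, 8, -5, -6) → (-9, 6, 4, -6, 5) → (-8, 1, -9, -10, 10) → (-11, -4, 4, 11, 12) → (-12, -12, 0, -2, 9) → (-11, -11, 10, -11, -7))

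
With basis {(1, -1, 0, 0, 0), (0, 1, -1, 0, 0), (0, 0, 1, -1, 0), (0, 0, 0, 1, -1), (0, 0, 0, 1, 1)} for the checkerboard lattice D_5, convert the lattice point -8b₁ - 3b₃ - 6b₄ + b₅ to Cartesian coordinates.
(-8, 8, -3, -2, 7)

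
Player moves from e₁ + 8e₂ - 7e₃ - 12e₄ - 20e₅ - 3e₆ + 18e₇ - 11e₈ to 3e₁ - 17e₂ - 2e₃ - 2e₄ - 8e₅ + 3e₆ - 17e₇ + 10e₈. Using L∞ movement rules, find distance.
35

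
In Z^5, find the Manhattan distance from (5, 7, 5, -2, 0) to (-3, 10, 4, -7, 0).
17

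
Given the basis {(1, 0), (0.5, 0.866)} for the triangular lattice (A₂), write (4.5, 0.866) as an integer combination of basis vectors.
4b₁ + b₂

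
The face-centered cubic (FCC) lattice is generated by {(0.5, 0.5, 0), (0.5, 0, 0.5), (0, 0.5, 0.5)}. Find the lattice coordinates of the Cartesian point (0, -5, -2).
-3b₁ + 3b₂ - 7b₃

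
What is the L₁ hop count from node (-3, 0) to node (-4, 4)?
5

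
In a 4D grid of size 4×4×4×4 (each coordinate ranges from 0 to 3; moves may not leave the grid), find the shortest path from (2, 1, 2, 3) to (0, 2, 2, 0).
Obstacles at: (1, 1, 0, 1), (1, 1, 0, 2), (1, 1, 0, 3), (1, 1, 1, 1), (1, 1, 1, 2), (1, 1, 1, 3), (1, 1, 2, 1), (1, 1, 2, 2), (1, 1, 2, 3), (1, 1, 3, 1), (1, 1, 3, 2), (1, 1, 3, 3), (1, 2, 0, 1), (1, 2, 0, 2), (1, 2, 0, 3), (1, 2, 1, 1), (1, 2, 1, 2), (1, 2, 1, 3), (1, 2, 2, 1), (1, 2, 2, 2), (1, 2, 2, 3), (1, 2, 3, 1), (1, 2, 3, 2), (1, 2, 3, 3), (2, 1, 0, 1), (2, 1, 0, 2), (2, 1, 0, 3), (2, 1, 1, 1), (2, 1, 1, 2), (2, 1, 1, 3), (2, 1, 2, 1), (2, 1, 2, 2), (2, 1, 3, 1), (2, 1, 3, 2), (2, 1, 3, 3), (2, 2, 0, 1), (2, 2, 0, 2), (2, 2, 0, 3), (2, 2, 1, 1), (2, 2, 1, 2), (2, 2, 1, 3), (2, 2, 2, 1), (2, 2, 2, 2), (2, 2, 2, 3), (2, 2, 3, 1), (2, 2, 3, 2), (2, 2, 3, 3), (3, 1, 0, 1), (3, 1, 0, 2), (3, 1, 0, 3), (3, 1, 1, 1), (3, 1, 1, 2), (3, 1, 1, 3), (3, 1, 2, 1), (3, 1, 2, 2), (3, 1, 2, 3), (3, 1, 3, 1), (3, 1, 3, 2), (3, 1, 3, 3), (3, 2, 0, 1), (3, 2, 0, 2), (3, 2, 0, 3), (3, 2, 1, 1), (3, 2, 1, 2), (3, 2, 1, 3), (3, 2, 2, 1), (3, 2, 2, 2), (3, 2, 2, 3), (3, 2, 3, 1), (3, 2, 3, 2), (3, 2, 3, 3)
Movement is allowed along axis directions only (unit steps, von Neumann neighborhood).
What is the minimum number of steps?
8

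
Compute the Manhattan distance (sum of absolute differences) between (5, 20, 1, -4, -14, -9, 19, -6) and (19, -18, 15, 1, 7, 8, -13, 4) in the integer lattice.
151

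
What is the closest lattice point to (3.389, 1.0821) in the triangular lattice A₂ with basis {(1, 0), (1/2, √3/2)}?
(3.5, 0.866)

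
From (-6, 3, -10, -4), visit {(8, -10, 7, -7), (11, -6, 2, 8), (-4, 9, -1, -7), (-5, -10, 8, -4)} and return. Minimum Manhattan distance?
144
(one optimal route: (-6, 3, -10, -4) → (-4, 9, -1, -7) → (11, -6, 2, 8) → (8, -10, 7, -7) → (-5, -10, 8, -4) → (-6, 3, -10, -4))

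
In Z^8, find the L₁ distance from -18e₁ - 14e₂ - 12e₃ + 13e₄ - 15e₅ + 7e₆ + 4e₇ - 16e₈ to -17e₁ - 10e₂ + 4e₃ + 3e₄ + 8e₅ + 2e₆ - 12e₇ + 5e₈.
96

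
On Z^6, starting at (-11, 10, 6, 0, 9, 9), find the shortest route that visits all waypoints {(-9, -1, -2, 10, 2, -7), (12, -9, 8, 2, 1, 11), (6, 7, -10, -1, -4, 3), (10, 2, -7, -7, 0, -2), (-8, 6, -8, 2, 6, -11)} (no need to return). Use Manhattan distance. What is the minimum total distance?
206
(one optimal route: (-11, 10, 6, 0, 9, 9) → (-9, -1, -2, 10, 2, -7) → (-8, 6, -8, 2, 6, -11) → (6, 7, -10, -1, -4, 3) → (10, 2, -7, -7, 0, -2) → (12, -9, 8, 2, 1, 11))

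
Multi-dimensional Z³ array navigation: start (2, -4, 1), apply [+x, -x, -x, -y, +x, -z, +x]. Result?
(3, -5, 0)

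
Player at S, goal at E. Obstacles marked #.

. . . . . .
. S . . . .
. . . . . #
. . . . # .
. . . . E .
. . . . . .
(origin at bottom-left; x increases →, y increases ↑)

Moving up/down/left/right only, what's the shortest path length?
6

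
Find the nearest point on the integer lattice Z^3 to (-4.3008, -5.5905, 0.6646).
(-4, -6, 1)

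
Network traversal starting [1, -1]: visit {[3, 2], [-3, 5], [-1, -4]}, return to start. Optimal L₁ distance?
30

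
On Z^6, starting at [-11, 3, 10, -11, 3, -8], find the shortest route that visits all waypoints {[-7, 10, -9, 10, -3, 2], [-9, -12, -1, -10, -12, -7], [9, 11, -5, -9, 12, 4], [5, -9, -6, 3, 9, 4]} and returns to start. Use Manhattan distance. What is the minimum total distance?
276
(one optimal route: (-11, 3, 10, -11, 3, -8) → (-7, 10, -9, 10, -3, 2) → (9, 11, -5, -9, 12, 4) → (5, -9, -6, 3, 9, 4) → (-9, -12, -1, -10, -12, -7) → (-11, 3, 10, -11, 3, -8))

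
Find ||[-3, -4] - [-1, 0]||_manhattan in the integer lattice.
6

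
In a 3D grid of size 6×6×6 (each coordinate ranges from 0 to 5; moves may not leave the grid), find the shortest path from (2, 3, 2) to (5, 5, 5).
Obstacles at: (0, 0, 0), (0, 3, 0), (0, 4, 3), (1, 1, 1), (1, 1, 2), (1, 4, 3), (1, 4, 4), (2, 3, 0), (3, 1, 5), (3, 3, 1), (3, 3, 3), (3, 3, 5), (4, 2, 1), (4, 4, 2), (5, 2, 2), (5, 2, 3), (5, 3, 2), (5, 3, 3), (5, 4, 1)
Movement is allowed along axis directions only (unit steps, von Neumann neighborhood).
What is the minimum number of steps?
8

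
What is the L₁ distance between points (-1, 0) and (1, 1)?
3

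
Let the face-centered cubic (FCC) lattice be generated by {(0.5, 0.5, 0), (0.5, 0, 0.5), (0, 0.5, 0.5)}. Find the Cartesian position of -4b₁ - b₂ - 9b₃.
(-2.5, -6.5, -5)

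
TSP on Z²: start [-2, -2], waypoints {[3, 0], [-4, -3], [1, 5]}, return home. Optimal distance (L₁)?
30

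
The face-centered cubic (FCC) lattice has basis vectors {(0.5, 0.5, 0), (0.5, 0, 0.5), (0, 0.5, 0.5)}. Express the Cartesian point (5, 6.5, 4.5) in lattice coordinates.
7b₁ + 3b₂ + 6b₃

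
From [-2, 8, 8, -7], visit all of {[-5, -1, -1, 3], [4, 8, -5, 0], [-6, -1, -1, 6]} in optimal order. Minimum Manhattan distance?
55
(one optimal route: (-2, 8, 8, -7) → (4, 8, -5, 0) → (-5, -1, -1, 3) → (-6, -1, -1, 6))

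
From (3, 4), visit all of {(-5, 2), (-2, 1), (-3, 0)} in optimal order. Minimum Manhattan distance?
14
(one optimal route: (3, 4) → (-2, 1) → (-3, 0) → (-5, 2))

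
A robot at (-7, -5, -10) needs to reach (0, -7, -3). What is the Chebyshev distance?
7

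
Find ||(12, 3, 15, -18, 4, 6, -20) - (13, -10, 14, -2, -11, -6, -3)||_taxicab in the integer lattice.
75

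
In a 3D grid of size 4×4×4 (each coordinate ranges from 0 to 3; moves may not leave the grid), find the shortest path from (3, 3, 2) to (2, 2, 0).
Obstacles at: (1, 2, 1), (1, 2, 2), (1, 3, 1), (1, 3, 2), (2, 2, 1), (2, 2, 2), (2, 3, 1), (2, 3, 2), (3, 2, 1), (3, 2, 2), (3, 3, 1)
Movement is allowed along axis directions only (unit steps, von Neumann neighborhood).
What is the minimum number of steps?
8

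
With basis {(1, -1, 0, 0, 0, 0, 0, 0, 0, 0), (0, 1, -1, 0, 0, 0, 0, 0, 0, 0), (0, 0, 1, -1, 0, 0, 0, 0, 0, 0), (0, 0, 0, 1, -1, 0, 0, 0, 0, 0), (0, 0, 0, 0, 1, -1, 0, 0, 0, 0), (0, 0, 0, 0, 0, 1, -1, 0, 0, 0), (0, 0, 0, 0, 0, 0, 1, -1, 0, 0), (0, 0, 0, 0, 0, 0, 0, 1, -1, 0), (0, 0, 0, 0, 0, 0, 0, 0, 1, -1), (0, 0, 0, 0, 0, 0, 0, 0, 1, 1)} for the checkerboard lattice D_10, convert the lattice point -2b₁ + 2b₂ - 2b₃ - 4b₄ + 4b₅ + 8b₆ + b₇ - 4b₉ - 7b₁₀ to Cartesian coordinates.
(-2, 4, -4, -2, 8, 4, -7, -1, -11, -3)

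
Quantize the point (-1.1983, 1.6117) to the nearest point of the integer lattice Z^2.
(-1, 2)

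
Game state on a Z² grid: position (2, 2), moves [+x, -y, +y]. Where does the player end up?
(3, 2)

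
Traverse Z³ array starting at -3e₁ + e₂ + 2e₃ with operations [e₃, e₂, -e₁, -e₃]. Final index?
(-4, 2, 2)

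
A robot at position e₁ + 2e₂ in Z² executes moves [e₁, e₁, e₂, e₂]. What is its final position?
(3, 4)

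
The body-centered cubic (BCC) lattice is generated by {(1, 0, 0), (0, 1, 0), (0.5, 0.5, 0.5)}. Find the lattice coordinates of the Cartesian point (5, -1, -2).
7b₁ + b₂ - 4b₃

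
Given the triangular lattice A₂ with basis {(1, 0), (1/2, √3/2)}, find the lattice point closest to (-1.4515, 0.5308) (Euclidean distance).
(-1.5, 0.866)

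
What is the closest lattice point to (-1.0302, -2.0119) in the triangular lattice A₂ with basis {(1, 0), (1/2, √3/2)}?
(-1, -1.732)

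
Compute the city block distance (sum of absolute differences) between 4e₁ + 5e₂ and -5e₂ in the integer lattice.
14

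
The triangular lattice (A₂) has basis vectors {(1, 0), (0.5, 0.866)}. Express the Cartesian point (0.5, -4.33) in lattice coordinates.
3b₁ - 5b₂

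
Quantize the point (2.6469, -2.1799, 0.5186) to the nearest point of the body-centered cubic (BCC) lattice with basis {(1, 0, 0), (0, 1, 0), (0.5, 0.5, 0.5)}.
(2.5, -2.5, 0.5)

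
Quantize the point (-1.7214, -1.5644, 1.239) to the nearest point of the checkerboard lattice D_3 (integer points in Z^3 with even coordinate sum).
(-2, -1, 1)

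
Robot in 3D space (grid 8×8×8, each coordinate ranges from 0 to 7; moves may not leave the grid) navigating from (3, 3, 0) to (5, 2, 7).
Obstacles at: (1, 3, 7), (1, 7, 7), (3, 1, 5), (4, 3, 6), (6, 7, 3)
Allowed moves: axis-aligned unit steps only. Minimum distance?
10
(one shortest path: (3, 3, 0) → (4, 3, 0) → (5, 3, 0) → (5, 2, 0) → (5, 2, 1) → (5, 2, 2) → (5, 2, 3) → (5, 2, 4) → (5, 2, 5) → (5, 2, 6) → (5, 2, 7))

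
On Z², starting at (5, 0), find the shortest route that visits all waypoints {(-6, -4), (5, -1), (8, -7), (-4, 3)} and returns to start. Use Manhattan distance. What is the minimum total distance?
48
(one optimal route: (5, 0) → (5, -1) → (8, -7) → (-6, -4) → (-4, 3) → (5, 0))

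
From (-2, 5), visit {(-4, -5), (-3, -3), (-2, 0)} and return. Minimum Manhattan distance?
24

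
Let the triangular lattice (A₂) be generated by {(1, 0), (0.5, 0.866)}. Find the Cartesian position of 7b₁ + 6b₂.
(10, 5.196)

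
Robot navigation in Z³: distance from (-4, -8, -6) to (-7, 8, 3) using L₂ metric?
18.6011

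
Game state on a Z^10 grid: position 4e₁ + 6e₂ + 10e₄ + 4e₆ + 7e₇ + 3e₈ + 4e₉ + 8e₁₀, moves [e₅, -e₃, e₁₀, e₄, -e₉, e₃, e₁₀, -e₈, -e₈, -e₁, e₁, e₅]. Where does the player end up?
(4, 6, 0, 11, 2, 4, 7, 1, 3, 10)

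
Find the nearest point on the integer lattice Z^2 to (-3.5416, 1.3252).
(-4, 1)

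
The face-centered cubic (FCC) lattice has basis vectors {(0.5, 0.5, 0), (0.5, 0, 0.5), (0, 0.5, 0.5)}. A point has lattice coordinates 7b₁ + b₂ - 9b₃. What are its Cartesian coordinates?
(4, -1, -4)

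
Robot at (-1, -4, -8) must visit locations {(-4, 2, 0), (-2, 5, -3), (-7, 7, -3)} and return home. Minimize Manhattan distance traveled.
50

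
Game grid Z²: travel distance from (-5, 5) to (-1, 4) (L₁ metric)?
5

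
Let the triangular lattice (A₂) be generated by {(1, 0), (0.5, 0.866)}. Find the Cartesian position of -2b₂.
(-1, -1.732)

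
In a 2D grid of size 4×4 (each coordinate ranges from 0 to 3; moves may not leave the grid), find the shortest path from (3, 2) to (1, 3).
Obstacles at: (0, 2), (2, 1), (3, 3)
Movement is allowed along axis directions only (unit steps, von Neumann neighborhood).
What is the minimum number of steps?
3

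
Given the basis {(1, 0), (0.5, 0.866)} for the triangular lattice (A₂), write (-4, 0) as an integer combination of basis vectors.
-4b₁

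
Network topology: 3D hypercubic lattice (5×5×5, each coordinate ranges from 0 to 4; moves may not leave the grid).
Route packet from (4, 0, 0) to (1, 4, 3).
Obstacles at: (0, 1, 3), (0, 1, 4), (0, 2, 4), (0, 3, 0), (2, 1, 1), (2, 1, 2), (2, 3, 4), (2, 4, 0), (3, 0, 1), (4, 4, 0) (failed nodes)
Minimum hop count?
10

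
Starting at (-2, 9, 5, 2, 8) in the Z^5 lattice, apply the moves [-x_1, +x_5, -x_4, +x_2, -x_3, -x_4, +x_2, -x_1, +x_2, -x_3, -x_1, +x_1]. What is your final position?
(-4, 12, 3, 0, 9)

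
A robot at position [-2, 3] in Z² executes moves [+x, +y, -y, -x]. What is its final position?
(-2, 3)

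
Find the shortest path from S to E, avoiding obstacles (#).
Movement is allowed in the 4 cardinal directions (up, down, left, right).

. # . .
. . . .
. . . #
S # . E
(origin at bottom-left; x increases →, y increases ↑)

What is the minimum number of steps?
5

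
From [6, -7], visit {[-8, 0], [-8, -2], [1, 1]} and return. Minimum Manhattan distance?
44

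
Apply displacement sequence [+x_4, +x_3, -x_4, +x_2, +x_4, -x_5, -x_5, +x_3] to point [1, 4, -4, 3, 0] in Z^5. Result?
(1, 5, -2, 4, -2)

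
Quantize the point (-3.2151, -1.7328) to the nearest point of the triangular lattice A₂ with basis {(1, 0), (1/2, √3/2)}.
(-3, -1.732)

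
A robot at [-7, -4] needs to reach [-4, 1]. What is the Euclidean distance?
5.83095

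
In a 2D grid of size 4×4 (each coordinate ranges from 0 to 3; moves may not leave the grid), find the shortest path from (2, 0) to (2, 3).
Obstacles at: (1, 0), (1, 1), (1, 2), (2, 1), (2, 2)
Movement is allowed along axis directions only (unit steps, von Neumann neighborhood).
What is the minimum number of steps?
5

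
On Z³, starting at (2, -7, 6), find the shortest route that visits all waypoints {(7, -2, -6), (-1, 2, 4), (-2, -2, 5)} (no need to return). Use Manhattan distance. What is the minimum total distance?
38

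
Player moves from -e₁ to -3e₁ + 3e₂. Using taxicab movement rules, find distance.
5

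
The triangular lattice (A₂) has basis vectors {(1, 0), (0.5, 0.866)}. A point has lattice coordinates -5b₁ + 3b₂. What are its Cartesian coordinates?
(-3.5, 2.598)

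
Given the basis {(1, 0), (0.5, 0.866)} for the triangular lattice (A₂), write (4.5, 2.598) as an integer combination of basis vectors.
3b₁ + 3b₂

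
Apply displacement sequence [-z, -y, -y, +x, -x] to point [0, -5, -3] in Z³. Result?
(0, -7, -4)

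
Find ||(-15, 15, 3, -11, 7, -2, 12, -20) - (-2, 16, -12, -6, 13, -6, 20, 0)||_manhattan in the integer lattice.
72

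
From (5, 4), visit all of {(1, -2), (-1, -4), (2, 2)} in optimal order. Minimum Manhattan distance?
14
(one optimal route: (5, 4) → (2, 2) → (1, -2) → (-1, -4))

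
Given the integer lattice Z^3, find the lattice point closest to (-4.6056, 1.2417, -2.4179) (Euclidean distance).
(-5, 1, -2)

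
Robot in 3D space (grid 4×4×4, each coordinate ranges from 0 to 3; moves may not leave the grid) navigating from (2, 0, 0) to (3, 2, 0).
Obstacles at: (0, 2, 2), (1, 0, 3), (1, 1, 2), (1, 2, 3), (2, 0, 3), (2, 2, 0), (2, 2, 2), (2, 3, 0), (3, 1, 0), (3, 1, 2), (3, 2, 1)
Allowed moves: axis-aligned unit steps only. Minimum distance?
7
(one shortest path: (2, 0, 0) → (2, 1, 0) → (2, 1, 1) → (2, 2, 1) → (2, 3, 1) → (3, 3, 1) → (3, 3, 0) → (3, 2, 0))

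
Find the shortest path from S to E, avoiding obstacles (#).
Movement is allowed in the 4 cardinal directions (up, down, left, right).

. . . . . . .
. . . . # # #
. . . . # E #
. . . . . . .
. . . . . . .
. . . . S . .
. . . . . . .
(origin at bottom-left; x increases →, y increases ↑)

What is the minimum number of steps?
4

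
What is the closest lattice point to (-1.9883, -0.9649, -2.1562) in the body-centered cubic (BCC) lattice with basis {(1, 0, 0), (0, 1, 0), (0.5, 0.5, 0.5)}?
(-2, -1, -2)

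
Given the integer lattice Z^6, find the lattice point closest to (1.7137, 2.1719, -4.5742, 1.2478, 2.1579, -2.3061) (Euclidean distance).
(2, 2, -5, 1, 2, -2)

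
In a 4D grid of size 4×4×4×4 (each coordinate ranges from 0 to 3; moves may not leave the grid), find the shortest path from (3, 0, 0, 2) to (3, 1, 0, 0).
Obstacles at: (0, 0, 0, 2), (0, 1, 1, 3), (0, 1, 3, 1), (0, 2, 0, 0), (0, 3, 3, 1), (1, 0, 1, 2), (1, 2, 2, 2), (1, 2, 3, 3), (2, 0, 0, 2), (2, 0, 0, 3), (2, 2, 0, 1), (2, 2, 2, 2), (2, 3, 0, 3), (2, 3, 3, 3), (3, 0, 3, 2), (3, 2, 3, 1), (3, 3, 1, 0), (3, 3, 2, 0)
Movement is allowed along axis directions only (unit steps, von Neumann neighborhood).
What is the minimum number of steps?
3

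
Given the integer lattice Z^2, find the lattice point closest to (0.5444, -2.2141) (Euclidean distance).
(1, -2)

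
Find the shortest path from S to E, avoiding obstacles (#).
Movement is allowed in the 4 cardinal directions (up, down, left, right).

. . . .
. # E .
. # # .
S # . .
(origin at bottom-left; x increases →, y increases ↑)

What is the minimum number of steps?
6
(one shortest path: (0, 0) → (0, 1) → (0, 2) → (0, 3) → (1, 3) → (2, 3) → (2, 2))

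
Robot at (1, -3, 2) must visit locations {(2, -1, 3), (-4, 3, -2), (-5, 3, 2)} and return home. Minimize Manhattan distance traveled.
36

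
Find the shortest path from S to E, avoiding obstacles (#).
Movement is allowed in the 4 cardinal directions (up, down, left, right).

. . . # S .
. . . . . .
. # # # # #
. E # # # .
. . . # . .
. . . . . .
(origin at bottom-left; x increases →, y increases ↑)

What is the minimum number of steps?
8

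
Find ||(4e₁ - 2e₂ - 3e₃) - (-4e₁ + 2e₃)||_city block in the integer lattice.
15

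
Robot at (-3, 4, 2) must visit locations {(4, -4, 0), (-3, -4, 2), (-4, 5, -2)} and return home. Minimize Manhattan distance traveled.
42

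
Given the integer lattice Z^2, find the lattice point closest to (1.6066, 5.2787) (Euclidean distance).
(2, 5)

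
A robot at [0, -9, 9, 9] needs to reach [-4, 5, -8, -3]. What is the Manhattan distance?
47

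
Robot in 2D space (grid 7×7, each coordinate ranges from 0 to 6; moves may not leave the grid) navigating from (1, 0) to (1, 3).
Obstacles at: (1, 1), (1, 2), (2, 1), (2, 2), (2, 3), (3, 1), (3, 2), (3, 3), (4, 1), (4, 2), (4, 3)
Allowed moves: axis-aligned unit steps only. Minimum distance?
5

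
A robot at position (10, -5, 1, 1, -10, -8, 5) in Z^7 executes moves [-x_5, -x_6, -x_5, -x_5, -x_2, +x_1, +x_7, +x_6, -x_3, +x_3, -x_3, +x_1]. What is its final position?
(12, -6, 0, 1, -13, -8, 6)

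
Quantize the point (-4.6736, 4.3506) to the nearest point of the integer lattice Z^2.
(-5, 4)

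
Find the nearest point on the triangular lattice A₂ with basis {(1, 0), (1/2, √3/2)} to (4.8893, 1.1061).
(4.5, 0.866)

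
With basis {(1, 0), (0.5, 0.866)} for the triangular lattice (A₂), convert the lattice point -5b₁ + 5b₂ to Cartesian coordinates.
(-2.5, 4.33)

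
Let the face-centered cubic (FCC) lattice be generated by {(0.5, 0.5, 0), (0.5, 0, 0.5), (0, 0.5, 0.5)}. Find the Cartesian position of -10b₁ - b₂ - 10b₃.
(-5.5, -10, -5.5)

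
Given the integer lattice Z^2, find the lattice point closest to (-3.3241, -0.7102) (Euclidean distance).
(-3, -1)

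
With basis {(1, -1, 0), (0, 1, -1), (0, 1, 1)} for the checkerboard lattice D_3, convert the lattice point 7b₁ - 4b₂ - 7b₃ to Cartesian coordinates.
(7, -18, -3)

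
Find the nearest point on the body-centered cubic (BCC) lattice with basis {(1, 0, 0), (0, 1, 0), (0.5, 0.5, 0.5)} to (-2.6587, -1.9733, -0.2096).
(-3, -2, 0)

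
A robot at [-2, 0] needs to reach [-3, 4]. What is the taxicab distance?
5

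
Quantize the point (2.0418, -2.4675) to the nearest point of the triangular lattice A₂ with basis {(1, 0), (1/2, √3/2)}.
(2.5, -2.598)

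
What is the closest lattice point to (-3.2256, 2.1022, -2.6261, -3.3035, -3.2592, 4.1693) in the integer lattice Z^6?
(-3, 2, -3, -3, -3, 4)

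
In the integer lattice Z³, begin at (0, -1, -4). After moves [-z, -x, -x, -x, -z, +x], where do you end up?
(-2, -1, -6)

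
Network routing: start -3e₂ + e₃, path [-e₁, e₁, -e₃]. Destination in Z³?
(0, -3, 0)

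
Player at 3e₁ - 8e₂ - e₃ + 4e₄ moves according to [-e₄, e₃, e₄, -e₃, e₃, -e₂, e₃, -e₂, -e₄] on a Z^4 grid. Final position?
(3, -10, 1, 3)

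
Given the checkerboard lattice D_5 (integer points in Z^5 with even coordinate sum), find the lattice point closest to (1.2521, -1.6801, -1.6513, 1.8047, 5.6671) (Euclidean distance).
(1, -2, -1, 2, 6)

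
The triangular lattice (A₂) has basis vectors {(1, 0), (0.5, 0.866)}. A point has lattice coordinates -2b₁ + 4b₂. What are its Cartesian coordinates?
(0, 3.464)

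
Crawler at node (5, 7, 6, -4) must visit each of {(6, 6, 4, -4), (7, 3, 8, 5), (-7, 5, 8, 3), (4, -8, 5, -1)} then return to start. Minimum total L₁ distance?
88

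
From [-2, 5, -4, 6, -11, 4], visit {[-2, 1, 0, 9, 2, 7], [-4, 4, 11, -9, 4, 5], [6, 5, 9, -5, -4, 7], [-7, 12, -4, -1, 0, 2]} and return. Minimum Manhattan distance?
168
(one optimal route: (-2, 5, -4, 6, -11, 4) → (-2, 1, 0, 9, 2, 7) → (6, 5, 9, -5, -4, 7) → (-4, 4, 11, -9, 4, 5) → (-7, 12, -4, -1, 0, 2) → (-2, 5, -4, 6, -11, 4))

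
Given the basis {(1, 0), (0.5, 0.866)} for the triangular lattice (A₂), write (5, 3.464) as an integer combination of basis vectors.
3b₁ + 4b₂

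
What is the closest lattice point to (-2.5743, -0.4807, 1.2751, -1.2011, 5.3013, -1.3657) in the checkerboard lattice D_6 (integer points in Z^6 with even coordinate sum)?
(-3, -1, 1, -1, 5, -1)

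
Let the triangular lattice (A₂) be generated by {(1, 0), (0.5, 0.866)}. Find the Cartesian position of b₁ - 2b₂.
(0, -1.732)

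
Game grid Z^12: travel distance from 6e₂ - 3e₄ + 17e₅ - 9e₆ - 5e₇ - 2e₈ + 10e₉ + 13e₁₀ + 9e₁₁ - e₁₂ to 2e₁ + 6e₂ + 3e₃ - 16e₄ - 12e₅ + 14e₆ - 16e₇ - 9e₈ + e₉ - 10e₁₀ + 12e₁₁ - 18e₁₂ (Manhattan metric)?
140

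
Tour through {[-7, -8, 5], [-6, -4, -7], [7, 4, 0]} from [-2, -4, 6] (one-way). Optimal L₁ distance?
55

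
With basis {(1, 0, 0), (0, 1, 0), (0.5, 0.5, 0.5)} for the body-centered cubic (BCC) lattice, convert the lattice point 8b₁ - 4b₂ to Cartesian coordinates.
(8, -4, 0)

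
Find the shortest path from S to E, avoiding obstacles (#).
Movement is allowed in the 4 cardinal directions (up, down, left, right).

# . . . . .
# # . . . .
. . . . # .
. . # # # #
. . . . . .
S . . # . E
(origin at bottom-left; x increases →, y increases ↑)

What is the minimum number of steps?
7
(one shortest path: (0, 0) → (1, 0) → (2, 0) → (2, 1) → (3, 1) → (4, 1) → (5, 1) → (5, 0))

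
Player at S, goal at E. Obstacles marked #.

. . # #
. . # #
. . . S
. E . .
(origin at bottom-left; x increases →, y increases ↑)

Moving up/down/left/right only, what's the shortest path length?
3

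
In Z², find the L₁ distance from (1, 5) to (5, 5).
4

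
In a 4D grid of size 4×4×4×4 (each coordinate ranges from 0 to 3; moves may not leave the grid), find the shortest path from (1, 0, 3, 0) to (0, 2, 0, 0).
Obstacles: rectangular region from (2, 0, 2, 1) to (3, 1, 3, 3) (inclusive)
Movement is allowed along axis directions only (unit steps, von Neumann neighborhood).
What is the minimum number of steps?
6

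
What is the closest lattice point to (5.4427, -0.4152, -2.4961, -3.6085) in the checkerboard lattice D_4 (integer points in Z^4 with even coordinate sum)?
(5, 0, -3, -4)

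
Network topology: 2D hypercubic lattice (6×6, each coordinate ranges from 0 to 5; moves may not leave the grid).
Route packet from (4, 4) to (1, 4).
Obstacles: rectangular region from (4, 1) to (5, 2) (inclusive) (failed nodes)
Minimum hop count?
3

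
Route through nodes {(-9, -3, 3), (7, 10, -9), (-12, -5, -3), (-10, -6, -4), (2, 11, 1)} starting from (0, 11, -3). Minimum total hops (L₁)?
72
(one optimal route: (0, 11, -3) → (7, 10, -9) → (2, 11, 1) → (-9, -3, 3) → (-12, -5, -3) → (-10, -6, -4))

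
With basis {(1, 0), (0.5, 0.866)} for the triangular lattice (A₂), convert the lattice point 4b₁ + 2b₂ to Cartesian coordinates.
(5, 1.732)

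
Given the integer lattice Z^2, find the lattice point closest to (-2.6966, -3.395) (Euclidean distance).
(-3, -3)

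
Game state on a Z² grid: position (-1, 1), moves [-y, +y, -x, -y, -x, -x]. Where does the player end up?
(-4, 0)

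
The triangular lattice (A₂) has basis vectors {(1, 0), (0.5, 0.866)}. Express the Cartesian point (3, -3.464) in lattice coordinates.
5b₁ - 4b₂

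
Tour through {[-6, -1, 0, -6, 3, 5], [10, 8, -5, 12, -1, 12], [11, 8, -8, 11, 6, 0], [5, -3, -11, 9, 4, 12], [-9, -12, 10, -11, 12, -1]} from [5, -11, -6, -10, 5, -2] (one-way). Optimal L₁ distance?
185
(one optimal route: (5, -11, -6, -10, 5, -2) → (-9, -12, 10, -11, 12, -1) → (-6, -1, 0, -6, 3, 5) → (5, -3, -11, 9, 4, 12) → (10, 8, -5, 12, -1, 12) → (11, 8, -8, 11, 6, 0))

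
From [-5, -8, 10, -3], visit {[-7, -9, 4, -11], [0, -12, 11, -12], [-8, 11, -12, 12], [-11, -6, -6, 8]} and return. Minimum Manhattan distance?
162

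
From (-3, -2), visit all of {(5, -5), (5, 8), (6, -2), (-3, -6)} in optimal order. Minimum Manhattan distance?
28
(one optimal route: (-3, -2) → (-3, -6) → (5, -5) → (6, -2) → (5, 8))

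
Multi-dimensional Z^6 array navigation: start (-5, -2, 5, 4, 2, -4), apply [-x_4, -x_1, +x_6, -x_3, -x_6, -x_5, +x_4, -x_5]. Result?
(-6, -2, 4, 4, 0, -4)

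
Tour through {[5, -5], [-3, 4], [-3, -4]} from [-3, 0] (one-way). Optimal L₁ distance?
21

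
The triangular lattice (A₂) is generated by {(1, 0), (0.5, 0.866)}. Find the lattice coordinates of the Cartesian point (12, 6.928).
8b₁ + 8b₂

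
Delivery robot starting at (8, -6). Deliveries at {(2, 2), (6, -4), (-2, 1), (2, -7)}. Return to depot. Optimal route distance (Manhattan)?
38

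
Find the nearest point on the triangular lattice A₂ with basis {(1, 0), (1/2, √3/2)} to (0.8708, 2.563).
(0.5, 2.598)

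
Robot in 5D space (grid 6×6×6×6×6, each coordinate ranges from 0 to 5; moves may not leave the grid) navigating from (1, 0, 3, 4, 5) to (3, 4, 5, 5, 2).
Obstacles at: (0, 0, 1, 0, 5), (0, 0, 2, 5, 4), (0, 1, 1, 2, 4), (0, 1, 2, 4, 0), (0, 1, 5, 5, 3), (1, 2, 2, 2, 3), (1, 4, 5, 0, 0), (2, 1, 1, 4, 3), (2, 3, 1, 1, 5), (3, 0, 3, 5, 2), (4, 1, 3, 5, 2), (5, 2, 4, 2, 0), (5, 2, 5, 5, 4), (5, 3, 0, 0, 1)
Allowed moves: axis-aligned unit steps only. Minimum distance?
12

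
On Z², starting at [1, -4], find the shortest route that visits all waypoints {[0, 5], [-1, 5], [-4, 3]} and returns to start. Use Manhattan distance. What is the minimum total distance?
28
(one optimal route: (1, -4) → (0, 5) → (-1, 5) → (-4, 3) → (1, -4))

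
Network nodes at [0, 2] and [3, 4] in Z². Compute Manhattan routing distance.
5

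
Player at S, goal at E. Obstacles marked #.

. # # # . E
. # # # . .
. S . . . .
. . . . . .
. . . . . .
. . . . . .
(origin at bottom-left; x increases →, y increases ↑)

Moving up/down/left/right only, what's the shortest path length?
6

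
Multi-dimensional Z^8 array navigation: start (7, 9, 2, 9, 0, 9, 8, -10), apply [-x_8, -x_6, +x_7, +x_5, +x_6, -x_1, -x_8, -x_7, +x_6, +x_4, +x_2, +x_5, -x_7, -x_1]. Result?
(5, 10, 2, 10, 2, 10, 7, -12)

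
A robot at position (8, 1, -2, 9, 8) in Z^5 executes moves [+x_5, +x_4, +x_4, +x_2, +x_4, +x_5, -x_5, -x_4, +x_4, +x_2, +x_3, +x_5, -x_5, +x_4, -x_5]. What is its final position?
(8, 3, -1, 13, 8)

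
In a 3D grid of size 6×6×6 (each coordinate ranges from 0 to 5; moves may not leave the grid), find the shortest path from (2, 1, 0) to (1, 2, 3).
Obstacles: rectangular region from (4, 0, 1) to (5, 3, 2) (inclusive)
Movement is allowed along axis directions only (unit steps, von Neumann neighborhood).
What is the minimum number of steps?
5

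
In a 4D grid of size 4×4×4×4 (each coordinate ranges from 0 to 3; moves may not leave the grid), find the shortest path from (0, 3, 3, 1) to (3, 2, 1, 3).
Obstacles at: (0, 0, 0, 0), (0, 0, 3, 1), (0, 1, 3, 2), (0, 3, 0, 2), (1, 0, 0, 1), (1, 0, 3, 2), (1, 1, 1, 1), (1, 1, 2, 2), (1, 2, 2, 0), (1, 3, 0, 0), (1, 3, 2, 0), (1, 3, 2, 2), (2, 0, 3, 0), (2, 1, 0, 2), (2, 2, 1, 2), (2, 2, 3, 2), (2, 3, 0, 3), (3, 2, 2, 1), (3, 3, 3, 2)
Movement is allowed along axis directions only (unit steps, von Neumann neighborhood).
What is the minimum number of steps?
8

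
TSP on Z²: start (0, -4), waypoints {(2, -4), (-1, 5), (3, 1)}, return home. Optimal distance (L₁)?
26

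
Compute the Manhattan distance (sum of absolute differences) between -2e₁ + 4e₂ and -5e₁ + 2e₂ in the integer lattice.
5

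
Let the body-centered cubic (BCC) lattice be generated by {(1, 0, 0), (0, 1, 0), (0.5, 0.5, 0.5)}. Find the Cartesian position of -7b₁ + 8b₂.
(-7, 8, 0)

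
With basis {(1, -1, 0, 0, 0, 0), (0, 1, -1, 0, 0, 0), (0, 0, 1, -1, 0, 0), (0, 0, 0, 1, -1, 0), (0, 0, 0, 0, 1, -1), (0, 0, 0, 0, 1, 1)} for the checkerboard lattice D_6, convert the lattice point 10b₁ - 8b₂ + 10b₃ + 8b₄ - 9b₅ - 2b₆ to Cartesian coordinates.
(10, -18, 18, -2, -19, 7)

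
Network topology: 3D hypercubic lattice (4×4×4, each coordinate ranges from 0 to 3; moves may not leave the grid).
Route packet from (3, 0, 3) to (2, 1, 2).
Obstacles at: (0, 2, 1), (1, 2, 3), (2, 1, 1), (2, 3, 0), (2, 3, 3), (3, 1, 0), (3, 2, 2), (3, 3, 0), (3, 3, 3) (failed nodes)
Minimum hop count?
3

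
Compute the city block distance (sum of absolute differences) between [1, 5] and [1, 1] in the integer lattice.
4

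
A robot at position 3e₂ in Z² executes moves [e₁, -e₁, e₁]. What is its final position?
(1, 3)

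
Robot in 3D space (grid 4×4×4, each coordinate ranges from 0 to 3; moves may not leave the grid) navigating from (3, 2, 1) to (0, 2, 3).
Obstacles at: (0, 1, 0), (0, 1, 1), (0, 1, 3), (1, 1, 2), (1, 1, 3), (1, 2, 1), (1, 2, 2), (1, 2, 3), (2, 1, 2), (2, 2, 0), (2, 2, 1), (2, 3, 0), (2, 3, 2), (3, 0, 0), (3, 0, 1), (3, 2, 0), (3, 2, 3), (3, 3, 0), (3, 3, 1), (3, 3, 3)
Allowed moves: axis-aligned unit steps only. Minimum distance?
7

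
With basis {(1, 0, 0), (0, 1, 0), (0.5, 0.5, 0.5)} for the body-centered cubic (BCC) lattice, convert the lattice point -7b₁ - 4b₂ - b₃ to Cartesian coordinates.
(-7.5, -4.5, -0.5)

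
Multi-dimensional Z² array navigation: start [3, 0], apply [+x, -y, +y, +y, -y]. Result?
(4, 0)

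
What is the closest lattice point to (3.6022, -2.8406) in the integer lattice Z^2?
(4, -3)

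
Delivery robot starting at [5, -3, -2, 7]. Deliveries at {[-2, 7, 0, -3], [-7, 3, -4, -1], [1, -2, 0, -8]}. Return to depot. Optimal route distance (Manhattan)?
82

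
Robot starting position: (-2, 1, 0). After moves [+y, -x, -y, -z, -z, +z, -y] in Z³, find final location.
(-3, 0, -1)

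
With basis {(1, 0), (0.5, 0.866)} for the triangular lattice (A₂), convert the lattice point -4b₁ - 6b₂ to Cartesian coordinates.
(-7, -5.196)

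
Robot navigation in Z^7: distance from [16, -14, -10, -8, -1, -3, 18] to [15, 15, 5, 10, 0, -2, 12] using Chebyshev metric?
29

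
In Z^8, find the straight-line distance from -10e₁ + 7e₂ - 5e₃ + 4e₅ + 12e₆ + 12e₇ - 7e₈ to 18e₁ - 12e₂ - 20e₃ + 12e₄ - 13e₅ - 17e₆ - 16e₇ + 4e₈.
59.5735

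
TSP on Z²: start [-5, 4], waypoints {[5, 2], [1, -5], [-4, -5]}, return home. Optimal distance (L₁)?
38
(one optimal route: (-5, 4) → (5, 2) → (1, -5) → (-4, -5) → (-5, 4))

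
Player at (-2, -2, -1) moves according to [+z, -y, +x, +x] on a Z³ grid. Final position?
(0, -3, 0)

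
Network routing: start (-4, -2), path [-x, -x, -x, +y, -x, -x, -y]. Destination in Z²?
(-9, -2)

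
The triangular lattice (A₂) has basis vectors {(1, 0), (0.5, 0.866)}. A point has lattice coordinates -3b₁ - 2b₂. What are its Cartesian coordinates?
(-4, -1.732)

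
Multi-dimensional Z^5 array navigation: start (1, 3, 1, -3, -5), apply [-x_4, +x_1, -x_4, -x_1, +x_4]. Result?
(1, 3, 1, -4, -5)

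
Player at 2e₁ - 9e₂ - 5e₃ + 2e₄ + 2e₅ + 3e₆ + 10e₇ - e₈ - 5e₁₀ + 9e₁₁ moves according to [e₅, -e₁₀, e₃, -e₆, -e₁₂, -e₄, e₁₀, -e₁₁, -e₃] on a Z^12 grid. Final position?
(2, -9, -5, 1, 3, 2, 10, -1, 0, -5, 8, -1)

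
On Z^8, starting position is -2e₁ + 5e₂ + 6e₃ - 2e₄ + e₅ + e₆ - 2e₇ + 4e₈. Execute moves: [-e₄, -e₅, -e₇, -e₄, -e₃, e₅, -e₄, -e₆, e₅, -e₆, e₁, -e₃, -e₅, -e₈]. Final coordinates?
(-1, 5, 4, -5, 1, -1, -3, 3)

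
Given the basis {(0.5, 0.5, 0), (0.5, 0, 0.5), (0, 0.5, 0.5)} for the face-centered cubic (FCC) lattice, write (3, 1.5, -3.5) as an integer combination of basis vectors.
8b₁ - 2b₂ - 5b₃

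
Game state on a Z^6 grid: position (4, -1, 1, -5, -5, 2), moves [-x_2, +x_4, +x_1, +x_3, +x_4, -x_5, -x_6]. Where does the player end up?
(5, -2, 2, -3, -6, 1)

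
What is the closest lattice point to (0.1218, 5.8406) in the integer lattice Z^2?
(0, 6)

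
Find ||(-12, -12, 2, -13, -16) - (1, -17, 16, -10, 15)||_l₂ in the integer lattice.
36.8782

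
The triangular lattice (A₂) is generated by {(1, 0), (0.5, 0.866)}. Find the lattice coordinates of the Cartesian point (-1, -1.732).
-2b₂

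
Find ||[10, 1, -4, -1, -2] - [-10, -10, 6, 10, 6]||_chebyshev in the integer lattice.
20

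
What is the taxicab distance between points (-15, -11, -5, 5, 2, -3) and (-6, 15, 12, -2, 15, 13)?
88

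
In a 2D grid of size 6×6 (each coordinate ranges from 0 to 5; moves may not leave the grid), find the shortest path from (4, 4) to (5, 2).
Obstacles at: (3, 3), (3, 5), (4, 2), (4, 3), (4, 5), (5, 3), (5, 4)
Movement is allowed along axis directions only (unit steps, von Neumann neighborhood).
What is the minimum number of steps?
9
(one shortest path: (4, 4) → (3, 4) → (2, 4) → (2, 3) → (2, 2) → (3, 2) → (3, 1) → (4, 1) → (5, 1) → (5, 2))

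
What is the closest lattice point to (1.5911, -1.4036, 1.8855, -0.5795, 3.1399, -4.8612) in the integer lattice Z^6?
(2, -1, 2, -1, 3, -5)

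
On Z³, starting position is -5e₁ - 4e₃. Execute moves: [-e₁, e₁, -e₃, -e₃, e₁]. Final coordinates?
(-4, 0, -6)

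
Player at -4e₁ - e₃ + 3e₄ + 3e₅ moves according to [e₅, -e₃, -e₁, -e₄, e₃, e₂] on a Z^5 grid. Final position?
(-5, 1, -1, 2, 4)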